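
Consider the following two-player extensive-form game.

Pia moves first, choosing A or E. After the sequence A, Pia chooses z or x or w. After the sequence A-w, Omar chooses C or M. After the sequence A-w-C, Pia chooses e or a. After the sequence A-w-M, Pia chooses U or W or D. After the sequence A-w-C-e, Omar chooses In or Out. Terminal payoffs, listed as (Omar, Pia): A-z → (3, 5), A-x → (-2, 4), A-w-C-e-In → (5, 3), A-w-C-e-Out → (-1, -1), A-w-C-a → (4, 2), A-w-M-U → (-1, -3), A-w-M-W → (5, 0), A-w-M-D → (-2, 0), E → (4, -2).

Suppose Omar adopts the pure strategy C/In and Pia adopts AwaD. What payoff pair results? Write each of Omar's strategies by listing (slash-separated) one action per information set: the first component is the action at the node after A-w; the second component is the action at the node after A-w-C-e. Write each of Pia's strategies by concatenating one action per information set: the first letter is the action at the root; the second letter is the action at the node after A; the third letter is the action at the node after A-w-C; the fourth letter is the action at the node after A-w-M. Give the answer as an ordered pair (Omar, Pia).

Trace the play path from the root:
  Pia plays A
  Pia plays w at [A]
  Omar plays C at [A-w]
  Pia plays a at [A-w-C]
→ terminal payoff (4, 2).
(Omar's choice at the node after A-w-C-e is never reached on this path, so it doesn't affect the outcome.)

(4, 2)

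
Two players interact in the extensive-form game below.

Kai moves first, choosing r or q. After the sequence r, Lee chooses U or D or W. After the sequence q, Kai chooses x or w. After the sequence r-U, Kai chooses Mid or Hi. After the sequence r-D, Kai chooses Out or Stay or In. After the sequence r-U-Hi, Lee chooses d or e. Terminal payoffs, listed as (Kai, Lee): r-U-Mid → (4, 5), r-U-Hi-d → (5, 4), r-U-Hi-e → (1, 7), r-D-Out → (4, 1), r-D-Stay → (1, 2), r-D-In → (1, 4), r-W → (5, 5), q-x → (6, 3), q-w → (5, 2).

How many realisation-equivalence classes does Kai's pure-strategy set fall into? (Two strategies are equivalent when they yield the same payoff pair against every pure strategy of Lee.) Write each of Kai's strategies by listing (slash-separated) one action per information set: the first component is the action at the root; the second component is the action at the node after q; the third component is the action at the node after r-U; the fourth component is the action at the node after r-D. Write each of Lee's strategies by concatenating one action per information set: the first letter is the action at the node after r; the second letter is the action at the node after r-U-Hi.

Kai has 24 pure strategies: r/x/Mid/Out, r/x/Mid/Stay, r/x/Mid/In, r/x/Hi/Out, r/x/Hi/Stay, r/x/Hi/In, r/w/Mid/Out, r/w/Mid/Stay, r/w/Mid/In, r/w/Hi/Out, r/w/Hi/Stay, r/w/Hi/In, q/x/Mid/Out, q/x/Mid/Stay, q/x/Mid/In, q/x/Hi/Out, q/x/Hi/Stay, q/x/Hi/In, q/w/Mid/Out, q/w/Mid/Stay, q/w/Mid/In, q/w/Hi/Out, q/w/Hi/Stay, q/w/Hi/In. Columns: Ud, Ue, Dd, De, Wd, We.
{r/x/Mid/Out, r/w/Mid/Out} → row (4,5) (4,5) (4,1) (4,1) (5,5) (5,5)
{r/x/Mid/Stay, r/w/Mid/Stay} → row (4,5) (4,5) (1,2) (1,2) (5,5) (5,5)
{r/x/Mid/In, r/w/Mid/In} → row (4,5) (4,5) (1,4) (1,4) (5,5) (5,5)
{r/x/Hi/Out, r/w/Hi/Out} → row (5,4) (1,7) (4,1) (4,1) (5,5) (5,5)
{r/x/Hi/Stay, r/w/Hi/Stay} → row (5,4) (1,7) (1,2) (1,2) (5,5) (5,5)
{r/x/Hi/In, r/w/Hi/In} → row (5,4) (1,7) (1,4) (1,4) (5,5) (5,5)
{q/x/Mid/Out, q/x/Mid/Stay, q/x/Mid/In, q/x/Hi/Out, q/x/Hi/Stay, q/x/Hi/In} → row (6,3) (6,3) (6,3) (6,3) (6,3) (6,3)
{q/w/Mid/Out, q/w/Mid/Stay, q/w/Mid/In, q/w/Hi/Out, q/w/Hi/Stay, q/w/Hi/In} → row (5,2) (5,2) (5,2) (5,2) (5,2) (5,2)
That's 8 distinct rows out of 24 strategies.

8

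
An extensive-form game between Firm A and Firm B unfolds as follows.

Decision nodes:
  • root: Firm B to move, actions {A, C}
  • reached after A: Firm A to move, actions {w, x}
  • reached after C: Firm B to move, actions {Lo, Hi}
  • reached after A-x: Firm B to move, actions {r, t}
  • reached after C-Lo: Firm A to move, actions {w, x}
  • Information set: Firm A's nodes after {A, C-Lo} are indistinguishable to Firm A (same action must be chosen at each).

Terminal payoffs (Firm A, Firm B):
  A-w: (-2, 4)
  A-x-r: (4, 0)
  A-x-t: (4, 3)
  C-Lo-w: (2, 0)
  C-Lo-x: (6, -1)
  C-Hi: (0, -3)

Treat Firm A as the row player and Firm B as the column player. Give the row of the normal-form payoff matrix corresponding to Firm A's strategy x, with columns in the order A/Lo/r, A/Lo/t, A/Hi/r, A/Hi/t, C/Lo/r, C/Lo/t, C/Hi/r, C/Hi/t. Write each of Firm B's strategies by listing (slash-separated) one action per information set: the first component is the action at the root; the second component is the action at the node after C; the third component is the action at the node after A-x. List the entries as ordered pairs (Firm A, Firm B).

vs A/Lo/r: Firm B plays A → Firm A plays x at [A] → Firm B plays r at [A-x] → (4, 0)
vs A/Lo/t: Firm B plays A → Firm A plays x at [A] → Firm B plays t at [A-x] → (4, 3)
vs A/Hi/r: Firm B plays A → Firm A plays x at [A] → Firm B plays r at [A-x] → (4, 0)
vs A/Hi/t: Firm B plays A → Firm A plays x at [A] → Firm B plays t at [A-x] → (4, 3)
vs C/Lo/r: Firm B plays C → Firm B plays Lo at [C] → Firm A plays x at [C-Lo] → (6, -1)
vs C/Lo/t: Firm B plays C → Firm B plays Lo at [C] → Firm A plays x at [C-Lo] → (6, -1)
vs C/Hi/r: Firm B plays C → Firm B plays Hi at [C] → (0, -3)
vs C/Hi/t: Firm B plays C → Firm B plays Hi at [C] → (0, -3)

(4,0) (4,3) (4,0) (4,3) (6,-1) (6,-1) (0,-3) (0,-3)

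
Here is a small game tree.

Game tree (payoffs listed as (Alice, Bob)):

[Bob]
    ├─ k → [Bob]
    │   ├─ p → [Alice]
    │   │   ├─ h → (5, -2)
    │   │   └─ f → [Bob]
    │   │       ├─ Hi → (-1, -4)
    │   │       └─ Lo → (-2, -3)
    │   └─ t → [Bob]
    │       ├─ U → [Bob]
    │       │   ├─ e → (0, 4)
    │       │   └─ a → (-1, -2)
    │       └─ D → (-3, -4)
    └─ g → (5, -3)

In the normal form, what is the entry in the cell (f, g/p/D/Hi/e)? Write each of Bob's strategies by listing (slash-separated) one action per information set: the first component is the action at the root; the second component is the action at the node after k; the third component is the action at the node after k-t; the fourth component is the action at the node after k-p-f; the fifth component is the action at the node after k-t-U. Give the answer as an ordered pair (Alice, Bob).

(5, -3)

Trace the play path from the root:
  Bob plays g
→ terminal payoff (5, -3).
(Alice's choice at the node after k-p is never reached on this path, so it doesn't affect the outcome.)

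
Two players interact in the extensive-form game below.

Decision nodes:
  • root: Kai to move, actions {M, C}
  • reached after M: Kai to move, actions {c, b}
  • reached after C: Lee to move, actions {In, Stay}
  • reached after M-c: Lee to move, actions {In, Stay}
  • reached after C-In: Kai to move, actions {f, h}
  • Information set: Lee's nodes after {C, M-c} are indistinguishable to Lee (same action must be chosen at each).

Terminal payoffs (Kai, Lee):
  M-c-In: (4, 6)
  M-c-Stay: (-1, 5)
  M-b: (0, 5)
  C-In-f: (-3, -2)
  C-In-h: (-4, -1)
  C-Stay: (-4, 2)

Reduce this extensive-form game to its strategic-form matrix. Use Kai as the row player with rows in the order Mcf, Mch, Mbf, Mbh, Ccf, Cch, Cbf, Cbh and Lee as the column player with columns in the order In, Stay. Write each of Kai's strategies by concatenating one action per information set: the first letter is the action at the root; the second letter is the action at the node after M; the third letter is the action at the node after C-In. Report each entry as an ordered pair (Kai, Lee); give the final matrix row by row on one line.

           In     Stay
 Mcf    (4,6)   (-1,5)
 Mch    (4,6)   (-1,5)
 Mbf    (0,5)    (0,5)
 Mbh    (0,5)    (0,5)
 Ccf  (-3,-2)   (-4,2)
 Cch  (-4,-1)   (-4,2)
 Cbf  (-3,-2)   (-4,2)
 Cbh  (-4,-1)   (-4,2)

Mcf: (4,6) (-1,5) | Mch: (4,6) (-1,5) | Mbf: (0,5) (0,5) | Mbh: (0,5) (0,5) | Ccf: (-3,-2) (-4,2) | Cch: (-4,-1) (-4,2) | Cbf: (-3,-2) (-4,2) | Cbh: (-4,-1) (-4,2)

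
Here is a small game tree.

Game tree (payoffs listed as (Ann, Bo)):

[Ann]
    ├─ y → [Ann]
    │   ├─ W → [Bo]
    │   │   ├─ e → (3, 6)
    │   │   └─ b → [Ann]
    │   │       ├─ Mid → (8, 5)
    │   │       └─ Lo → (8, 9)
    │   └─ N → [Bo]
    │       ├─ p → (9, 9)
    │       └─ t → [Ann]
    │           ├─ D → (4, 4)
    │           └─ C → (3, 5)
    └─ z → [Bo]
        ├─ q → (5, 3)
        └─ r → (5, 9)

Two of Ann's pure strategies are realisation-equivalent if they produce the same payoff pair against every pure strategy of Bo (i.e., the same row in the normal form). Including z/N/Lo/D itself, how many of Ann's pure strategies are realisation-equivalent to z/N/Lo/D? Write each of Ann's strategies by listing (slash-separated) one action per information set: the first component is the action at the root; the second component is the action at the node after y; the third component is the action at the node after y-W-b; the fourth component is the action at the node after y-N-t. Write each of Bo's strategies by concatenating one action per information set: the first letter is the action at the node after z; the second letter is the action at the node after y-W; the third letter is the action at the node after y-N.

8

Row for z/N/Lo/D (columns qep, qet, qbp, qbt, rep, ret, rbp, rbt): (5,3) (5,3) (5,3) (5,3) (5,9) (5,9) (5,9) (5,9).
Under z/N/Lo/D, Ann's choice at the node after y and at the node after y-W-b and at the node after y-N-t can never be reached regardless of what Bo does, so varying those choices leaves every outcome unchanged.
Holding the reachable choices fixed and varying the unreachable ones freely already gives 2 × 2 × 2 = 8 equivalent strategies.
No other strategy reproduces this row, so those 8 are the full class: z/W/Mid/D, z/W/Mid/C, z/W/Lo/D, z/W/Lo/C, z/N/Mid/D, z/N/Mid/C, z/N/Lo/D, z/N/Lo/C.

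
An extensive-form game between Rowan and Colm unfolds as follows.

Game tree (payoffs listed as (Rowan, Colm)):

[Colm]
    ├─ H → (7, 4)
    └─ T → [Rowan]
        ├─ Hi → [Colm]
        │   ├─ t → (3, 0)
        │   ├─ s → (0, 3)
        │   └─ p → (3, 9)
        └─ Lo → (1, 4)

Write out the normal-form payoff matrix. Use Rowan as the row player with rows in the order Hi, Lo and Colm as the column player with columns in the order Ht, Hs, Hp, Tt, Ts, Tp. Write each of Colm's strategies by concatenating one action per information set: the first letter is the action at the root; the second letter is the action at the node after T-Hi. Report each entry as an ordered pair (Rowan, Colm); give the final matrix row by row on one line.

Hi: (7,4) (7,4) (7,4) (3,0) (0,3) (3,9) | Lo: (7,4) (7,4) (7,4) (1,4) (1,4) (1,4)

           Ht       Hs       Hp       Tt       Ts       Tp
  Hi    (7,4)    (7,4)    (7,4)    (3,0)    (0,3)    (3,9)
  Lo    (7,4)    (7,4)    (7,4)    (1,4)    (1,4)    (1,4)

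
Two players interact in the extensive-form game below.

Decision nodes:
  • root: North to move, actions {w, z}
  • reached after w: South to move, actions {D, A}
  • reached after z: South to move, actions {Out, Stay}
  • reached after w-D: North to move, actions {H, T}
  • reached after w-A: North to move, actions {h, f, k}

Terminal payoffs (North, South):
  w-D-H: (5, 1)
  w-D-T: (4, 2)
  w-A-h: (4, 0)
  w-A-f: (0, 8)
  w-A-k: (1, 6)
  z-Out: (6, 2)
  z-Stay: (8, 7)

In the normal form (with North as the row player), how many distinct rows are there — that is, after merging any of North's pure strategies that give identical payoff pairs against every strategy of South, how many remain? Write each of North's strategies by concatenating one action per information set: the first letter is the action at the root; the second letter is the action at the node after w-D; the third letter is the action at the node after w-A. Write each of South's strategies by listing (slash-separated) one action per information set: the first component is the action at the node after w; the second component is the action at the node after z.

7

North has 12 pure strategies: wHh, wHf, wHk, wTh, wTf, wTk, zHh, zHf, zHk, zTh, zTf, zTk. Columns: D/Out, D/Stay, A/Out, A/Stay.
{wHh} → row (5,1) (5,1) (4,0) (4,0)
{wHf} → row (5,1) (5,1) (0,8) (0,8)
{wHk} → row (5,1) (5,1) (1,6) (1,6)
{wTh} → row (4,2) (4,2) (4,0) (4,0)
{wTf} → row (4,2) (4,2) (0,8) (0,8)
{wTk} → row (4,2) (4,2) (1,6) (1,6)
{zHh, zHf, zHk, zTh, zTf, zTk} → row (6,2) (8,7) (6,2) (8,7)
That's 7 distinct rows out of 12 strategies.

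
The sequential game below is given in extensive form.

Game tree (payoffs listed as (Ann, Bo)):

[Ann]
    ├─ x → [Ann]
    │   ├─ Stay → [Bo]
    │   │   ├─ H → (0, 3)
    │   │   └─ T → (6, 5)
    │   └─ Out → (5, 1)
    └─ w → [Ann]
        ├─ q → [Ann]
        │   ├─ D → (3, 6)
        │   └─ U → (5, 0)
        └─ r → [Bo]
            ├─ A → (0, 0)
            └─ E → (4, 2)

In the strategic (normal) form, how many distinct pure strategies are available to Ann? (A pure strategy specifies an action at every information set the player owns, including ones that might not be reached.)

16

Ann owns the root with actions {x, w} — two choices.
Ann owns the node after x with actions {Stay, Out} — two choices.
Ann owns the node after w with actions {q, r} — two choices.
Ann owns the node after w-q with actions {D, U} — two choices.
A pure strategy fixes one action at each information set independently, so the count is the product 2 × 2 × 2 × 2 = 16.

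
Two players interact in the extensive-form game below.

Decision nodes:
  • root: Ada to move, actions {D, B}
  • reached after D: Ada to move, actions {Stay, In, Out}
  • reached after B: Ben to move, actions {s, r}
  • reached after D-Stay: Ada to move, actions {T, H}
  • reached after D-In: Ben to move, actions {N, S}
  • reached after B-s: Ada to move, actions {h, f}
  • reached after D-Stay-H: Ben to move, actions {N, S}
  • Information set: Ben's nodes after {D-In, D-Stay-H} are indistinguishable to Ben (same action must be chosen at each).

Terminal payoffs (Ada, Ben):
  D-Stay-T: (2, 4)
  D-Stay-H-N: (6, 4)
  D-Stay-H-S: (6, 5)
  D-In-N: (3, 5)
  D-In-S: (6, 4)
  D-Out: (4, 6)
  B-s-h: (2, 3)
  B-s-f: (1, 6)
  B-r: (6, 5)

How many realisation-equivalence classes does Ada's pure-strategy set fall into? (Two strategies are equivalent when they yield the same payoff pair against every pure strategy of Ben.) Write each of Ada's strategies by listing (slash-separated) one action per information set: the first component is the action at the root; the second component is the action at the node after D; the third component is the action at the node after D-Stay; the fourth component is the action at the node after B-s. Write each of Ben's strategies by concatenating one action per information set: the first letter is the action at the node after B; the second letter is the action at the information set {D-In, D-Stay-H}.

Ada has 24 pure strategies: D/Stay/T/h, D/Stay/T/f, D/Stay/H/h, D/Stay/H/f, D/In/T/h, D/In/T/f, D/In/H/h, D/In/H/f, D/Out/T/h, D/Out/T/f, D/Out/H/h, D/Out/H/f, B/Stay/T/h, B/Stay/T/f, B/Stay/H/h, B/Stay/H/f, B/In/T/h, B/In/T/f, B/In/H/h, B/In/H/f, B/Out/T/h, B/Out/T/f, B/Out/H/h, B/Out/H/f. Columns: sN, sS, rN, rS.
{D/Stay/T/h, D/Stay/T/f} → row (2,4) (2,4) (2,4) (2,4)
{D/Stay/H/h, D/Stay/H/f} → row (6,4) (6,5) (6,4) (6,5)
{D/In/T/h, D/In/T/f, D/In/H/h, D/In/H/f} → row (3,5) (6,4) (3,5) (6,4)
{D/Out/T/h, D/Out/T/f, D/Out/H/h, D/Out/H/f} → row (4,6) (4,6) (4,6) (4,6)
{B/Stay/T/h, B/Stay/H/h, B/In/T/h, B/In/H/h, B/Out/T/h, B/Out/H/h} → row (2,3) (2,3) (6,5) (6,5)
{B/Stay/T/f, B/Stay/H/f, B/In/T/f, B/In/H/f, B/Out/T/f, B/Out/H/f} → row (1,6) (1,6) (6,5) (6,5)
That's 6 distinct rows out of 24 strategies.

6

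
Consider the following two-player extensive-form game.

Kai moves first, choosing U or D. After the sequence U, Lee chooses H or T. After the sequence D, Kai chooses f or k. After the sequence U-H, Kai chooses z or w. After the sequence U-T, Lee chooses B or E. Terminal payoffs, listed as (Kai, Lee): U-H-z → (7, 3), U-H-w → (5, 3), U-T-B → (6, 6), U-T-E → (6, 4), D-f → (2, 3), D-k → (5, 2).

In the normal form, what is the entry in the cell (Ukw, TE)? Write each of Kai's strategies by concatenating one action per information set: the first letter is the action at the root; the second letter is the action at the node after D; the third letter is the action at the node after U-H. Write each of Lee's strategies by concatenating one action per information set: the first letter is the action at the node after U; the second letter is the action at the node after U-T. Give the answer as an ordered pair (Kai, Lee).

Trace the play path from the root:
  Kai plays U
  Lee plays T at [U]
  Lee plays E at [U-T]
→ terminal payoff (6, 4).
(Kai's choice at the node after D is never reached on this path, so it doesn't affect the outcome.)

(6, 4)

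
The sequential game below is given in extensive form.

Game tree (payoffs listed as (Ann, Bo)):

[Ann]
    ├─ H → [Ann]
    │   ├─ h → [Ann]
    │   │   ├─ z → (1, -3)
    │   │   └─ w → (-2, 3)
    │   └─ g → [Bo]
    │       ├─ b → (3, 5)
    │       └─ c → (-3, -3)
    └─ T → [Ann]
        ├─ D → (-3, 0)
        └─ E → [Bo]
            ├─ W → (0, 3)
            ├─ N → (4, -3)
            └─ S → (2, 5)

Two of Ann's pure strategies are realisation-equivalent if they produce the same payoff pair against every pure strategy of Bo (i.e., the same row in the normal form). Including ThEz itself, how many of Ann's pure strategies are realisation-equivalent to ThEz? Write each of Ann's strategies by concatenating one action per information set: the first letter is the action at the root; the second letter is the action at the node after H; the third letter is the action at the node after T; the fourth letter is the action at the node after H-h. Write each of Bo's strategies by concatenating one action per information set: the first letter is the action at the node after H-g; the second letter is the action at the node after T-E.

Row for ThEz (columns bW, bN, bS, cW, cN, cS): (0,3) (4,-3) (2,5) (0,3) (4,-3) (2,5).
Under ThEz, Ann's choice at the node after H and at the node after H-h can never be reached regardless of what Bo does, so varying those choices leaves every outcome unchanged.
Holding the reachable choices fixed and varying the unreachable ones freely already gives 2 × 2 = 4 equivalent strategies.
No other strategy reproduces this row, so those 4 are the full class: ThEz, ThEw, TgEz, TgEw.

4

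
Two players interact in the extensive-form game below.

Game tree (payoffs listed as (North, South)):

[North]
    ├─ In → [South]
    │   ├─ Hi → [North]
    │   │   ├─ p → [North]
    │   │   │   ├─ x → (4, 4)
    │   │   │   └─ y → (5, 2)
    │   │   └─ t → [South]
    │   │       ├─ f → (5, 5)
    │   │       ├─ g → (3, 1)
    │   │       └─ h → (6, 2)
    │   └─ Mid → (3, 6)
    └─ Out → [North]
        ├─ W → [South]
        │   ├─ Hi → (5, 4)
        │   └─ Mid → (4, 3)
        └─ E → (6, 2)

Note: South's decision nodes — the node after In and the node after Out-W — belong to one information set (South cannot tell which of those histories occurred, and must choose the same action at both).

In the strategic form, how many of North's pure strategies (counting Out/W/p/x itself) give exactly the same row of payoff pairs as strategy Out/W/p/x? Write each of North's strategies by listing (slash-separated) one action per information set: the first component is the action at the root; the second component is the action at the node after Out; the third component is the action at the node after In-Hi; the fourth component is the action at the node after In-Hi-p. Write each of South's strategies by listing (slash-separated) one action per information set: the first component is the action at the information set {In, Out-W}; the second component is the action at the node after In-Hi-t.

Row for Out/W/p/x (columns Hi/f, Hi/g, Hi/h, Mid/f, Mid/g, Mid/h): (5,4) (5,4) (5,4) (4,3) (4,3) (4,3).
Under Out/W/p/x, North's choice at the node after In-Hi and at the node after In-Hi-p can never be reached regardless of what South does, so varying those choices leaves every outcome unchanged.
Holding the reachable choices fixed and varying the unreachable ones freely already gives 2 × 2 = 4 equivalent strategies.
No other strategy reproduces this row, so those 4 are the full class: Out/W/p/x, Out/W/p/y, Out/W/t/x, Out/W/t/y.

4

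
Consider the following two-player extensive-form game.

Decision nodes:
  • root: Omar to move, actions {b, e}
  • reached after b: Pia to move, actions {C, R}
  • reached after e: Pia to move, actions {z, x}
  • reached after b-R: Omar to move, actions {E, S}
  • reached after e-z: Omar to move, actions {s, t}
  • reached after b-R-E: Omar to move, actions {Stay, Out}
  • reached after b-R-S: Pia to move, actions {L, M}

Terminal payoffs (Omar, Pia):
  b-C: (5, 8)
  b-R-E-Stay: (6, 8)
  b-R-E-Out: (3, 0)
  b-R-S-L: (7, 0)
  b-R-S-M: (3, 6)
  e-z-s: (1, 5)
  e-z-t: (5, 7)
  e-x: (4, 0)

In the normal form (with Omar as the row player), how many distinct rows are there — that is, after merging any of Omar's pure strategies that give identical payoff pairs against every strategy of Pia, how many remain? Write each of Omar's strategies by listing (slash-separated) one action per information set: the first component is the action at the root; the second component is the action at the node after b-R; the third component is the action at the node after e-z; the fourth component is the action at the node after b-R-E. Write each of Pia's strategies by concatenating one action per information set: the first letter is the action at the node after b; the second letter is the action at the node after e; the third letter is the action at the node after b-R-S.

Omar has 16 pure strategies: b/E/s/Stay, b/E/s/Out, b/E/t/Stay, b/E/t/Out, b/S/s/Stay, b/S/s/Out, b/S/t/Stay, b/S/t/Out, e/E/s/Stay, e/E/s/Out, e/E/t/Stay, e/E/t/Out, e/S/s/Stay, e/S/s/Out, e/S/t/Stay, e/S/t/Out. Columns: CzL, CzM, CxL, CxM, RzL, RzM, RxL, RxM.
{b/E/s/Stay, b/E/t/Stay} → row (5,8) (5,8) (5,8) (5,8) (6,8) (6,8) (6,8) (6,8)
{b/E/s/Out, b/E/t/Out} → row (5,8) (5,8) (5,8) (5,8) (3,0) (3,0) (3,0) (3,0)
{b/S/s/Stay, b/S/s/Out, b/S/t/Stay, b/S/t/Out} → row (5,8) (5,8) (5,8) (5,8) (7,0) (3,6) (7,0) (3,6)
{e/E/s/Stay, e/E/s/Out, e/S/s/Stay, e/S/s/Out} → row (1,5) (1,5) (4,0) (4,0) (1,5) (1,5) (4,0) (4,0)
{e/E/t/Stay, e/E/t/Out, e/S/t/Stay, e/S/t/Out} → row (5,7) (5,7) (4,0) (4,0) (5,7) (5,7) (4,0) (4,0)
That's 5 distinct rows out of 16 strategies.

5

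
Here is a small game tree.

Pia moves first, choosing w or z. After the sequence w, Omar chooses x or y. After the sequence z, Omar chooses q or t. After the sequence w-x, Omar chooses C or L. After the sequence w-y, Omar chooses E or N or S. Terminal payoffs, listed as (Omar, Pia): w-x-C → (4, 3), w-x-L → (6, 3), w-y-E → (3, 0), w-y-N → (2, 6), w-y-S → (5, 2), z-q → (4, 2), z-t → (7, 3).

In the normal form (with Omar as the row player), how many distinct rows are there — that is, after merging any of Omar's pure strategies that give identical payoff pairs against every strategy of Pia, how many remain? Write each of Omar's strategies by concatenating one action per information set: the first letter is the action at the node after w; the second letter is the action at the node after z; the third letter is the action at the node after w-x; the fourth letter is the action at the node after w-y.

Omar has 24 pure strategies: xqCE, xqCN, xqCS, xqLE, xqLN, xqLS, xtCE, xtCN, xtCS, xtLE, xtLN, xtLS, yqCE, yqCN, yqCS, yqLE, yqLN, yqLS, ytCE, ytCN, ytCS, ytLE, ytLN, ytLS. Columns: w, z.
{xqCE, xqCN, xqCS} → row (4,3) (4,2)
{xqLE, xqLN, xqLS} → row (6,3) (4,2)
{xtCE, xtCN, xtCS} → row (4,3) (7,3)
{xtLE, xtLN, xtLS} → row (6,3) (7,3)
{yqCE, yqLE} → row (3,0) (4,2)
{yqCN, yqLN} → row (2,6) (4,2)
{yqCS, yqLS} → row (5,2) (4,2)
{ytCE, ytLE} → row (3,0) (7,3)
{ytCN, ytLN} → row (2,6) (7,3)
{ytCS, ytLS} → row (5,2) (7,3)
That's 10 distinct rows out of 24 strategies.

10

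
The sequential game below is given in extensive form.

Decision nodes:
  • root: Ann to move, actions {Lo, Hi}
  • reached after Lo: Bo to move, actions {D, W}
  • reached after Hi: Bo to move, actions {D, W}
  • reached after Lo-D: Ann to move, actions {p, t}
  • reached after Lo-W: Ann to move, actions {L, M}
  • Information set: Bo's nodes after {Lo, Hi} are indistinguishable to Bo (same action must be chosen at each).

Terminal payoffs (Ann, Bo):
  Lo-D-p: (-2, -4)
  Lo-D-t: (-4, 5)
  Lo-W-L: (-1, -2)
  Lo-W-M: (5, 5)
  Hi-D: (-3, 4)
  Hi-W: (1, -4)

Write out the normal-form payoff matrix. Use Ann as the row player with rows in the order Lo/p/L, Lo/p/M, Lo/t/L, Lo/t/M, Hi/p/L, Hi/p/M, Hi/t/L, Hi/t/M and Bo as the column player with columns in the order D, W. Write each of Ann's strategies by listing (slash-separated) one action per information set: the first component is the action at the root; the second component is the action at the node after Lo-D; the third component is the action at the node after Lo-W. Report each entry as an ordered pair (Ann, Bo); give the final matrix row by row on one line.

              D        W
Lo/p/L  (-2,-4)  (-1,-2)
Lo/p/M  (-2,-4)    (5,5)
Lo/t/L   (-4,5)  (-1,-2)
Lo/t/M   (-4,5)    (5,5)
Hi/p/L   (-3,4)   (1,-4)
Hi/p/M   (-3,4)   (1,-4)
Hi/t/L   (-3,4)   (1,-4)
Hi/t/M   (-3,4)   (1,-4)

Lo/p/L: (-2,-4) (-1,-2) | Lo/p/M: (-2,-4) (5,5) | Lo/t/L: (-4,5) (-1,-2) | Lo/t/M: (-4,5) (5,5) | Hi/p/L: (-3,4) (1,-4) | Hi/p/M: (-3,4) (1,-4) | Hi/t/L: (-3,4) (1,-4) | Hi/t/M: (-3,4) (1,-4)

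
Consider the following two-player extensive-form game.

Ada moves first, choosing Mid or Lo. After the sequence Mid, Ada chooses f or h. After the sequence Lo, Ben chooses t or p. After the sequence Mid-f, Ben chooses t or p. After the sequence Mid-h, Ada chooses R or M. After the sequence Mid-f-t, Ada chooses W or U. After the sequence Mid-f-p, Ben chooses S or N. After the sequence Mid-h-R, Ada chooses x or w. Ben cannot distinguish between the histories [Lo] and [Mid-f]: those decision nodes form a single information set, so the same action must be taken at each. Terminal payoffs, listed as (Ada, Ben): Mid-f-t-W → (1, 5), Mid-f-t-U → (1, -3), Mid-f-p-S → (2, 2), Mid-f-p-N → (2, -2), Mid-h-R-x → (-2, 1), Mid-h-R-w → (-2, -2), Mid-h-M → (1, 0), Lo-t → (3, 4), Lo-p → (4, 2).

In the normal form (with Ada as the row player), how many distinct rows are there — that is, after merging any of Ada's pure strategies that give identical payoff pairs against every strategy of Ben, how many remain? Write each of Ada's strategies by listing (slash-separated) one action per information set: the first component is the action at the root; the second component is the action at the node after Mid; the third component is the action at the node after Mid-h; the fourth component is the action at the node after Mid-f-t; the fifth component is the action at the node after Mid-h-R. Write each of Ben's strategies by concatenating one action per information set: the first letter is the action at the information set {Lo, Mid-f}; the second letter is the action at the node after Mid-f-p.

6

Ada has 32 pure strategies: Mid/f/R/W/x, Mid/f/R/W/w, Mid/f/R/U/x, Mid/f/R/U/w, Mid/f/M/W/x, Mid/f/M/W/w, Mid/f/M/U/x, Mid/f/M/U/w, Mid/h/R/W/x, Mid/h/R/W/w, Mid/h/R/U/x, Mid/h/R/U/w, Mid/h/M/W/x, Mid/h/M/W/w, Mid/h/M/U/x, Mid/h/M/U/w, Lo/f/R/W/x, Lo/f/R/W/w, Lo/f/R/U/x, Lo/f/R/U/w, Lo/f/M/W/x, Lo/f/M/W/w, Lo/f/M/U/x, Lo/f/M/U/w, Lo/h/R/W/x, Lo/h/R/W/w, Lo/h/R/U/x, Lo/h/R/U/w, Lo/h/M/W/x, Lo/h/M/W/w, Lo/h/M/U/x, Lo/h/M/U/w. Columns: tS, tN, pS, pN.
{Mid/f/R/W/x, Mid/f/R/W/w, Mid/f/M/W/x, Mid/f/M/W/w} → row (1,5) (1,5) (2,2) (2,-2)
{Mid/f/R/U/x, Mid/f/R/U/w, Mid/f/M/U/x, Mid/f/M/U/w} → row (1,-3) (1,-3) (2,2) (2,-2)
{Mid/h/R/W/x, Mid/h/R/U/x} → row (-2,1) (-2,1) (-2,1) (-2,1)
{Mid/h/R/W/w, Mid/h/R/U/w} → row (-2,-2) (-2,-2) (-2,-2) (-2,-2)
{Mid/h/M/W/x, Mid/h/M/W/w, Mid/h/M/U/x, Mid/h/M/U/w} → row (1,0) (1,0) (1,0) (1,0)
{Lo/f/R/W/x, Lo/f/R/W/w, Lo/f/R/U/x, Lo/f/R/U/w, Lo/f/M/W/x, Lo/f/M/W/w, Lo/f/M/U/x, Lo/f/M/U/w, Lo/h/R/W/x, Lo/h/R/W/w, Lo/h/R/U/x, Lo/h/R/U/w, Lo/h/M/W/x, Lo/h/M/W/w, Lo/h/M/U/x, Lo/h/M/U/w} → row (3,4) (3,4) (4,2) (4,2)
That's 6 distinct rows out of 32 strategies.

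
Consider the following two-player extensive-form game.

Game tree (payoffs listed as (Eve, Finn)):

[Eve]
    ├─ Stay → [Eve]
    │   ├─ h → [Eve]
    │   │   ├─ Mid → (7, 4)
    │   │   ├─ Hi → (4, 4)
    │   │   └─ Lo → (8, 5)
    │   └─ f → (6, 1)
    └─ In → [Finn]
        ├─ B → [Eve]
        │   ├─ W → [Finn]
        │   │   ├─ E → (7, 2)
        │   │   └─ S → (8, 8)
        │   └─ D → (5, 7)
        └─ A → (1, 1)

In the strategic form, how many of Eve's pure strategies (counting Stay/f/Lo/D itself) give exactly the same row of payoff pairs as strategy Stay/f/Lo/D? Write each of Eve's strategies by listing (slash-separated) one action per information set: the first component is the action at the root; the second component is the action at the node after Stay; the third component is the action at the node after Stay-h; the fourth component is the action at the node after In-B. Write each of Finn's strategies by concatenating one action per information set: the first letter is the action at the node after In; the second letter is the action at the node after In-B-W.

Row for Stay/f/Lo/D (columns BE, BS, AE, AS): (6,1) (6,1) (6,1) (6,1).
Under Stay/f/Lo/D, Eve's choice at the node after Stay-h and at the node after In-B can never be reached regardless of what Finn does, so varying those choices leaves every outcome unchanged.
Holding the reachable choices fixed and varying the unreachable ones freely already gives 3 × 2 = 6 equivalent strategies.
No other strategy reproduces this row, so those 6 are the full class: Stay/f/Mid/W, Stay/f/Mid/D, Stay/f/Hi/W, Stay/f/Hi/D, Stay/f/Lo/W, Stay/f/Lo/D.

6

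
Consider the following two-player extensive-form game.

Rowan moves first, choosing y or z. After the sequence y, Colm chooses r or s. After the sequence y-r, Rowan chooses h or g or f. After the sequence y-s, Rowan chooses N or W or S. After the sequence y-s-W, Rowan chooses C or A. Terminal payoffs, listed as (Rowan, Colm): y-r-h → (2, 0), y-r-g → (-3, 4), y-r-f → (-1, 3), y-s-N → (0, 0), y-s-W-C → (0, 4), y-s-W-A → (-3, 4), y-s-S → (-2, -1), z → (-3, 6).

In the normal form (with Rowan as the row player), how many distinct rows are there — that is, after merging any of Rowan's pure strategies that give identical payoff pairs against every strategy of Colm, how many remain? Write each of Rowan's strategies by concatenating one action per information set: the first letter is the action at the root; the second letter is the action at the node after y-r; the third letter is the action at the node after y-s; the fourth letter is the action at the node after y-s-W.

13

Rowan has 36 pure strategies: yhNC, yhNA, yhWC, yhWA, yhSC, yhSA, ygNC, ygNA, ygWC, ygWA, ygSC, ygSA, yfNC, yfNA, yfWC, yfWA, yfSC, yfSA, zhNC, zhNA, zhWC, zhWA, zhSC, zhSA, zgNC, zgNA, zgWC, zgWA, zgSC, zgSA, zfNC, zfNA, zfWC, zfWA, zfSC, zfSA. Columns: r, s.
{yhNC, yhNA} → row (2,0) (0,0)
{yhWC} → row (2,0) (0,4)
{yhWA} → row (2,0) (-3,4)
{yhSC, yhSA} → row (2,0) (-2,-1)
{ygNC, ygNA} → row (-3,4) (0,0)
{ygWC} → row (-3,4) (0,4)
{ygWA} → row (-3,4) (-3,4)
{ygSC, ygSA} → row (-3,4) (-2,-1)
{yfNC, yfNA} → row (-1,3) (0,0)
{yfWC} → row (-1,3) (0,4)
{yfWA} → row (-1,3) (-3,4)
{yfSC, yfSA} → row (-1,3) (-2,-1)
{zhNC, zhNA, zhWC, zhWA, zhSC, zhSA, zgNC, zgNA, zgWC, zgWA, zgSC, zgSA, zfNC, zfNA, zfWC, zfWA, zfSC, zfSA} → row (-3,6) (-3,6)
That's 13 distinct rows out of 36 strategies.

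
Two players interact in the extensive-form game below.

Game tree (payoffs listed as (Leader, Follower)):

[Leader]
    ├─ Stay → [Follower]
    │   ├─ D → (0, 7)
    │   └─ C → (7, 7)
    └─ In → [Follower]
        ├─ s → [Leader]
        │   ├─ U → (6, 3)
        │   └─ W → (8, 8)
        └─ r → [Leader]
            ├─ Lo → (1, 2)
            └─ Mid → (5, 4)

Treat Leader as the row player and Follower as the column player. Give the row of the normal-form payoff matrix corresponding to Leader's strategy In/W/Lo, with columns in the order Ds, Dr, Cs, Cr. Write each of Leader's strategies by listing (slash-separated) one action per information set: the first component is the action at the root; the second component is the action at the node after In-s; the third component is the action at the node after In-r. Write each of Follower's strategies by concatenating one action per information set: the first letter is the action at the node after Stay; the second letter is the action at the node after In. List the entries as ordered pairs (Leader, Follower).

(8,8) (1,2) (8,8) (1,2)

vs Ds: Leader plays In → Follower plays s at [In] → Leader plays W at [In-s] → (8, 8)
vs Dr: Leader plays In → Follower plays r at [In] → Leader plays Lo at [In-r] → (1, 2)
vs Cs: Leader plays In → Follower plays s at [In] → Leader plays W at [In-s] → (8, 8)
vs Cr: Leader plays In → Follower plays r at [In] → Leader plays Lo at [In-r] → (1, 2)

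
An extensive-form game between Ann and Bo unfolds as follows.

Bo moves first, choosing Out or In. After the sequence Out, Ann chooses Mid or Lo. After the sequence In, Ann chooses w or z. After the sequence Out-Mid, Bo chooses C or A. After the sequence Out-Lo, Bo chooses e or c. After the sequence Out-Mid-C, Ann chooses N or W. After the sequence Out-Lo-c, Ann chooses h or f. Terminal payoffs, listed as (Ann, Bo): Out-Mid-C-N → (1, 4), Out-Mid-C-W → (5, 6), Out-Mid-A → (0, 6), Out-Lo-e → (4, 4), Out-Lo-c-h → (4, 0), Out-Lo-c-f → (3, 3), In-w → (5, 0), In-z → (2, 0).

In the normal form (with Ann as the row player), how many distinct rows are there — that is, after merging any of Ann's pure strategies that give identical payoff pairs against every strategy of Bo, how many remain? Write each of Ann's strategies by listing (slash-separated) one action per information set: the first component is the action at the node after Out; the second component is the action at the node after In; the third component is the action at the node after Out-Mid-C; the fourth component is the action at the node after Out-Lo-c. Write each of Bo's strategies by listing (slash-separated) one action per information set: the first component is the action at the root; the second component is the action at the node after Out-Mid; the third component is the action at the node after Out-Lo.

8

Ann has 16 pure strategies: Mid/w/N/h, Mid/w/N/f, Mid/w/W/h, Mid/w/W/f, Mid/z/N/h, Mid/z/N/f, Mid/z/W/h, Mid/z/W/f, Lo/w/N/h, Lo/w/N/f, Lo/w/W/h, Lo/w/W/f, Lo/z/N/h, Lo/z/N/f, Lo/z/W/h, Lo/z/W/f. Columns: Out/C/e, Out/C/c, Out/A/e, Out/A/c, In/C/e, In/C/c, In/A/e, In/A/c.
{Mid/w/N/h, Mid/w/N/f} → row (1,4) (1,4) (0,6) (0,6) (5,0) (5,0) (5,0) (5,0)
{Mid/w/W/h, Mid/w/W/f} → row (5,6) (5,6) (0,6) (0,6) (5,0) (5,0) (5,0) (5,0)
{Mid/z/N/h, Mid/z/N/f} → row (1,4) (1,4) (0,6) (0,6) (2,0) (2,0) (2,0) (2,0)
{Mid/z/W/h, Mid/z/W/f} → row (5,6) (5,6) (0,6) (0,6) (2,0) (2,0) (2,0) (2,0)
{Lo/w/N/h, Lo/w/W/h} → row (4,4) (4,0) (4,4) (4,0) (5,0) (5,0) (5,0) (5,0)
{Lo/w/N/f, Lo/w/W/f} → row (4,4) (3,3) (4,4) (3,3) (5,0) (5,0) (5,0) (5,0)
{Lo/z/N/h, Lo/z/W/h} → row (4,4) (4,0) (4,4) (4,0) (2,0) (2,0) (2,0) (2,0)
{Lo/z/N/f, Lo/z/W/f} → row (4,4) (3,3) (4,4) (3,3) (2,0) (2,0) (2,0) (2,0)
That's 8 distinct rows out of 16 strategies.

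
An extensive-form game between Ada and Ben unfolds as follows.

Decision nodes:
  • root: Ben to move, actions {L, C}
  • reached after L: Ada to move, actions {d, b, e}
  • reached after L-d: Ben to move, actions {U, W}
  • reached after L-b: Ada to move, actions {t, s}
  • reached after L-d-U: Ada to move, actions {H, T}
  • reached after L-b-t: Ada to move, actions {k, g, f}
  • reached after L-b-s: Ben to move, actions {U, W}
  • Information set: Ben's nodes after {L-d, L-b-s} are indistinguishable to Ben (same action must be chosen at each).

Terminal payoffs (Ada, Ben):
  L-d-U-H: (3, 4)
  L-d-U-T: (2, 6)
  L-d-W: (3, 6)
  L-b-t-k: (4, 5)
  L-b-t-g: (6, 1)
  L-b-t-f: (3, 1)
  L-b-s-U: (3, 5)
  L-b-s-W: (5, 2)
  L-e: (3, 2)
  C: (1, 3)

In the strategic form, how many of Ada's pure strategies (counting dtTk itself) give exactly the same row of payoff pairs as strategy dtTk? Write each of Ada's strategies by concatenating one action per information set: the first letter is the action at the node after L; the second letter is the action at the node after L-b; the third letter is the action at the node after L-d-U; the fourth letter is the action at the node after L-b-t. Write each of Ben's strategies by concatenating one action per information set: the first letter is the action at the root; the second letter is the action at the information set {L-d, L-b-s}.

6

Row for dtTk (columns LU, LW, CU, CW): (2,6) (3,6) (1,3) (1,3).
Under dtTk, Ada's choice at the node after L-b and at the node after L-b-t can never be reached regardless of what Ben does, so varying those choices leaves every outcome unchanged.
Holding the reachable choices fixed and varying the unreachable ones freely already gives 2 × 3 = 6 equivalent strategies.
No other strategy reproduces this row, so those 6 are the full class: dtTk, dtTg, dtTf, dsTk, dsTg, dsTf.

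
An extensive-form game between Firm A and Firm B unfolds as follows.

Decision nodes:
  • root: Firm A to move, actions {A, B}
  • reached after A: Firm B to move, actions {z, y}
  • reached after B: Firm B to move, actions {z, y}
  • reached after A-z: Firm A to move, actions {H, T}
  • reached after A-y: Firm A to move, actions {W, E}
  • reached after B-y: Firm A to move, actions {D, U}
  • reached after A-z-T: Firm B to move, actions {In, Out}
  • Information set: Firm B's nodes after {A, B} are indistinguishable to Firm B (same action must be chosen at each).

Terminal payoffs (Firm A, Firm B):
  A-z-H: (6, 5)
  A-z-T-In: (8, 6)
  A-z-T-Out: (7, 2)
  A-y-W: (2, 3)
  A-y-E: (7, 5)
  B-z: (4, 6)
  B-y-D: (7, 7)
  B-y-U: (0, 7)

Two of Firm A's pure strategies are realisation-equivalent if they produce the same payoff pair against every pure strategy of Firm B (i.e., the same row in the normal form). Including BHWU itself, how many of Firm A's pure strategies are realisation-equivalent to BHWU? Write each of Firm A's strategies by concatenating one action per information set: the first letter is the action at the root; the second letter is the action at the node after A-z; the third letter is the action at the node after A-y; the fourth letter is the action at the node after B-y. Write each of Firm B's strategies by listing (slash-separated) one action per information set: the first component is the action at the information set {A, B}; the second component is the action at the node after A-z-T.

4

Row for BHWU (columns z/In, z/Out, y/In, y/Out): (4,6) (4,6) (0,7) (0,7).
Under BHWU, Firm A's choice at the node after A-z and at the node after A-y can never be reached regardless of what Firm B does, so varying those choices leaves every outcome unchanged.
Holding the reachable choices fixed and varying the unreachable ones freely already gives 2 × 2 = 4 equivalent strategies.
No other strategy reproduces this row, so those 4 are the full class: BHWU, BHEU, BTWU, BTEU.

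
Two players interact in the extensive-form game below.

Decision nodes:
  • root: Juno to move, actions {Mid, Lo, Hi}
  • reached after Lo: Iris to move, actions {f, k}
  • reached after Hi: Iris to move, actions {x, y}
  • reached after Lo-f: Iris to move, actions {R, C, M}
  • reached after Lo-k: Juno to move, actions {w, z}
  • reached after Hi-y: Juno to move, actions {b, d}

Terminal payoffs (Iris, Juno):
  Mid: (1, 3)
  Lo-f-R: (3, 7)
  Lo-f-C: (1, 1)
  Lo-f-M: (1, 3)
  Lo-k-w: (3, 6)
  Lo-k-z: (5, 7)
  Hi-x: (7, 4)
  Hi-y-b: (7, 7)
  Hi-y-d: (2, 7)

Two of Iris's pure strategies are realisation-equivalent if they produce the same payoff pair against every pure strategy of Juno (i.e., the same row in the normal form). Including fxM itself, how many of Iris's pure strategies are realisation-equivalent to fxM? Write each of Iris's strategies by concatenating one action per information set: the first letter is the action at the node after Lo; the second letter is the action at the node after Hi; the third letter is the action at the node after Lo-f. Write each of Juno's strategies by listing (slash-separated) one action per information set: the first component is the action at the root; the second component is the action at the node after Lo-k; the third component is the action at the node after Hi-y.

Row for fxM (columns Mid/w/b, Mid/w/d, Mid/z/b, Mid/z/d, Lo/w/b, Lo/w/d, Lo/z/b, Lo/z/d, Hi/w/b, Hi/w/d, Hi/z/b, Hi/z/d): (1,3) (1,3) (1,3) (1,3) (1,3) (1,3) (1,3) (1,3) (7,4) (7,4) (7,4) (7,4).
Every one of Iris's information sets is on the play path for some reply by Juno when Iris follows fxM.
Changing the action at any of them therefore changes at least one column, so only fxM itself gives this row.

1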